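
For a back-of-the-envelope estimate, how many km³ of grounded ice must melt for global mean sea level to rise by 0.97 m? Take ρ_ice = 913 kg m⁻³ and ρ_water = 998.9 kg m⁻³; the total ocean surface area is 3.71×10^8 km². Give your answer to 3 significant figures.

≈ 3.94×10^5 km³

Required water volume = Δh × A = 0.97 m × 3.71×10^14 m² = 3.599×10^14 m³ = 3.599×10^5 km³.
Ice volume = water volume × ρ_w/ρ_ice = 3.599×10^5 × 998.9/913 = 3.94×10^5 km³.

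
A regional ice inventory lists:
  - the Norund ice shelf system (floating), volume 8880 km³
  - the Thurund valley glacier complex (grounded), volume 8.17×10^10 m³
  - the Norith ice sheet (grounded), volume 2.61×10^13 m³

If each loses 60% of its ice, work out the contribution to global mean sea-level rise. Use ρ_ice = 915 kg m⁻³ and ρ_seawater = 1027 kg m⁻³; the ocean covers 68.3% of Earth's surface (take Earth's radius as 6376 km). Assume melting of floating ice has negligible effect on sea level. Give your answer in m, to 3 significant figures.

The Norund ice shelf system is floating and already displaces its own weight of water, so its melt adds essentially nothing to sea level.
Thurund: 0.6 × 8.17×10^10 m³ × (915/1027) = 4.367×10^10 m³ of water.
Norith: 0.6 × 2.61×10^13 m³ × (915/1027) = 1.395×10^13 m³ of water.
Total added water ≈ 1.400×10^13 m³ over 3.49×10^14 m² → Δh = 0.0401 m.

≈ 0.0401 m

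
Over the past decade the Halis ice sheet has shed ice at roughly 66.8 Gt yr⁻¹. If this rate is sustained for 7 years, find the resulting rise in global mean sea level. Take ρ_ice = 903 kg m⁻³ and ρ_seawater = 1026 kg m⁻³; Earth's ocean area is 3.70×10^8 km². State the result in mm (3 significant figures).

Total mass lost = 66.8 Gt/yr × 7 yr = 467.6 Gt = 4.676×10^14 kg.
ρ_w = 1026 kg m⁻³, so water volume = 4.676×10^14 / 1026 = 4.558×10^11 m³.
Δh = 4.558×10^11 / 3.70×10^14 = 1.23×10^-3 m = 1.23 mm.

≈ 1.23 mm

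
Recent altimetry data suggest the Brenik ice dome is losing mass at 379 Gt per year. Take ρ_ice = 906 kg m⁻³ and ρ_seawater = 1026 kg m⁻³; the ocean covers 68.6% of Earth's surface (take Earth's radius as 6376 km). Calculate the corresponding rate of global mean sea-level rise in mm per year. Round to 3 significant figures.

≈ 1.05 mm/yr

ρ_w = 1026 kg m⁻³. Annual water volume added = 379 Gt / ρ_w = 3.790×10^14 kg / 1026 kg m⁻³ = 3.694×10^11 m³.
Δh per year = 3.694×10^11 / 3.50×10^14 = 1.05×10^-3 m = 1.05 mm.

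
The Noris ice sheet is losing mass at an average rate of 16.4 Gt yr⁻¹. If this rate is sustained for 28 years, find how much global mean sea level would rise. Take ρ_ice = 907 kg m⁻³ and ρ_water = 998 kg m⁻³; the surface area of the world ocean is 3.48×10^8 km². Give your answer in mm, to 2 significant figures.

Total mass lost = 16.4 Gt/yr × 28 yr = 459.2 Gt = 4.592×10^14 kg.
ρ_w = 998 kg m⁻³, so water volume = 4.592×10^14 / 998 = 4.601×10^11 m³.
Δh = 4.601×10^11 / 3.48×10^14 = 1.32×10^-3 m = 1.3 mm.

≈ 1.3 mm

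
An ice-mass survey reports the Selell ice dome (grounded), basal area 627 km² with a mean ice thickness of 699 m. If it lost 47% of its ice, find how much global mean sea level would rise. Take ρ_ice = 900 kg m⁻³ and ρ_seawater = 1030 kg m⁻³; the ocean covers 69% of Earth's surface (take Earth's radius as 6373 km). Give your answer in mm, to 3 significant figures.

≈ 0.511 mm

Selell: ice volume = 627 km² × 699 m = 438.3 km³; 0.47 × 438.3 × (900/1030) = 180.0 km³ of water.
Spread over 3.52×10^14 m² of ocean, Δh = 1.800×10^11 / 3.52×10^14 = 5.11×10^-4 m = 0.511 mm.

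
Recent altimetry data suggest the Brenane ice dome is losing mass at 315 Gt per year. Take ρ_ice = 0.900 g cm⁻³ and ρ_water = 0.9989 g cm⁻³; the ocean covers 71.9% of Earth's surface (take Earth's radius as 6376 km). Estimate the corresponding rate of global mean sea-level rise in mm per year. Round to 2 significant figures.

ρ_w = 0.9989 g cm⁻³ = 998.9 kg m⁻³. Annual water volume added = 315 Gt / ρ_w = 3.150×10^14 kg / 998.9 kg m⁻³ = 3.153×10^11 m³.
Δh per year = 3.153×10^11 / 3.67×10^14 = 8.59×10^-4 m = 0.86 mm.

≈ 0.86 mm/yr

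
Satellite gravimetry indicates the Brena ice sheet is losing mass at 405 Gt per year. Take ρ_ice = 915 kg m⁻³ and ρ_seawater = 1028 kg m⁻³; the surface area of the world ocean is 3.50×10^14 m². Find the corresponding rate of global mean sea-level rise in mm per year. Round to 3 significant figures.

ρ_w = 1028 kg m⁻³. Annual water volume added = 405 Gt / ρ_w = 4.050×10^14 kg / 1028 kg m⁻³ = 3.940×10^11 m³.
Δh per year = 3.940×10^11 / 3.50×10^14 = 1.13×10^-3 m = 1.13 mm.

≈ 1.13 mm/yr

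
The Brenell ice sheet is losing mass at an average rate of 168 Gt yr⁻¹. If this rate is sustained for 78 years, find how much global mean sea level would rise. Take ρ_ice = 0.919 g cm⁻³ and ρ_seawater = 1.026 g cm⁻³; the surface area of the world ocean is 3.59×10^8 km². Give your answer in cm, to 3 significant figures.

≈ 3.56 cm

Total mass lost = 168 Gt/yr × 78 yr = 1.310×10^4 Gt = 1.310×10^16 kg.
ρ_w = 1.026 g cm⁻³ = 1026 kg m⁻³, so water volume = 1.310×10^16 / 1026 = 1.277×10^13 m³.
Δh = 1.277×10^13 / 3.59×10^14 = 0.0356 m = 3.56 cm.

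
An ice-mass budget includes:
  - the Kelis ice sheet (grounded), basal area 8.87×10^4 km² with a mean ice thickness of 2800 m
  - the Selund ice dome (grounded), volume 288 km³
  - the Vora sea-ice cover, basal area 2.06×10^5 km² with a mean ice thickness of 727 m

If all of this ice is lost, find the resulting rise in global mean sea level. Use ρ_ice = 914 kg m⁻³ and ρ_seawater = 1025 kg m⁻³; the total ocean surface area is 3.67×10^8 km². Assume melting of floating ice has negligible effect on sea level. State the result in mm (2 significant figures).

Kelis: ice volume = 8.87×10^4 km² × 2800 m = 2.484×10^5 km³; 2.484×10^5 × (914/1025) = 2.215×10^5 km³ of water.
Selund: 288 km³ × (914/1025) = 256.8 km³ of water.
The Vora sea-ice cover is floating and already displaces its own weight of water, so its melt adds essentially nothing to sea level.
Total added water ≈ 2.217×10^14 m³ over 3.67×10^14 m² → Δh = 0.604 m = 600 mm.

≈ 600 mm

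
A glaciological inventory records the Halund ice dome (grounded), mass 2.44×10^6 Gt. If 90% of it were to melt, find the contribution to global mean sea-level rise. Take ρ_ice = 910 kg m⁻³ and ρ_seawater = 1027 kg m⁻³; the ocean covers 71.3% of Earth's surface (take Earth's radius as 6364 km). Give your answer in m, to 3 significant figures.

≈ 5.89 m

Halund: 0.9 × 2.44×10^6 Gt = 2.196×10^18 kg; dividing by ρ_w = 1027 kg m⁻³ gives 2.138×10^15 m³ of water.
Spread over 3.63×10^14 m² of ocean, Δh = 2.138×10^15 / 3.63×10^14 = 5.89 m.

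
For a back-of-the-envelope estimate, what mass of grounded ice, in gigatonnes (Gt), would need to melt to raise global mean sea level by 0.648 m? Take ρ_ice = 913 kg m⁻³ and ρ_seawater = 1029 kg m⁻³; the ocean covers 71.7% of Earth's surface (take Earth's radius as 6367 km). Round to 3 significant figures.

≈ 2.44×10^5 Gt

Required water volume = Δh × A = 0.648 m × 3.65×10^14 m² = 2.367×10^14 m³.
ρ_w = 1029 kg m⁻³, so the mass of water = 2.367×10^14 m³ × 1029 kg m⁻³ = 2.436×10^17 kg = 2.44×10^5 Gt (and the same mass of ice, by conservation).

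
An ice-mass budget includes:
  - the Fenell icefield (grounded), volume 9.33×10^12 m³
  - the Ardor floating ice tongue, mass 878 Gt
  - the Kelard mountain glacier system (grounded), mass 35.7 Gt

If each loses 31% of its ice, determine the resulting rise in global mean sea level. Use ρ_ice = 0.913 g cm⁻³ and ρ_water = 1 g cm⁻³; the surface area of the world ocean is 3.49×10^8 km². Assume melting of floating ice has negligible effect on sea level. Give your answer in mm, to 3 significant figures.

≈ 7.60 mm

Fenell: 0.31 × 9.33×10^12 m³ × (913/1000) = 2.641×10^12 m³ of water.
The Ardor floating ice tongue is floating and already displaces its own weight of water, so its melt adds essentially nothing to sea level.
Kelard: 0.31 × 35.7 Gt = 1.107×10^13 kg; dividing by ρ_w = 1 g cm⁻³ = 1000 kg m⁻³ gives 1.107×10^10 m³ of water.
Total added water ≈ 2.652×10^12 m³ over 3.49×10^14 m² → Δh = 7.60×10^-3 m = 7.60 mm.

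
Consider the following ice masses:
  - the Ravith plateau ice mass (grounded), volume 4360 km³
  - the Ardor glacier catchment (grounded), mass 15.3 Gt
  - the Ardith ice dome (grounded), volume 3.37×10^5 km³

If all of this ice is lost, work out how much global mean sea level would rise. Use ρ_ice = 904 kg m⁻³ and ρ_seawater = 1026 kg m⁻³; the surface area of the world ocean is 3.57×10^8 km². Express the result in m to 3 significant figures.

≈ 0.843 m

Ravith: 4360 km³ × (904/1026) = 3842 km³ of water.
Ardor: 15.3 Gt = 1.530×10^13 kg; dividing by ρ_w = 1026 kg m⁻³ gives 1.491×10^10 m³ of water.
Ardith: 3.37×10^5 km³ × (904/1026) = 2.969×10^5 km³ of water.
Total added water ≈ 3.008×10^14 m³ over 3.57×10^14 m² → Δh = 0.843 m.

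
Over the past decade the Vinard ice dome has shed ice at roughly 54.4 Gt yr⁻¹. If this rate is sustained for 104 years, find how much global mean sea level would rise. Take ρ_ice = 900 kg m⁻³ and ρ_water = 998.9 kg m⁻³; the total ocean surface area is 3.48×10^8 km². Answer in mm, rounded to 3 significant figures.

Total mass lost = 54.4 Gt/yr × 104 yr = 5658 Gt = 5.658×10^15 kg.
ρ_w = 998.9 kg m⁻³, so water volume = 5.658×10^15 / 998.9 = 5.664×10^12 m³.
Δh = 5.664×10^12 / 3.48×10^14 = 0.0163 m = 16.3 mm.

≈ 16.3 mm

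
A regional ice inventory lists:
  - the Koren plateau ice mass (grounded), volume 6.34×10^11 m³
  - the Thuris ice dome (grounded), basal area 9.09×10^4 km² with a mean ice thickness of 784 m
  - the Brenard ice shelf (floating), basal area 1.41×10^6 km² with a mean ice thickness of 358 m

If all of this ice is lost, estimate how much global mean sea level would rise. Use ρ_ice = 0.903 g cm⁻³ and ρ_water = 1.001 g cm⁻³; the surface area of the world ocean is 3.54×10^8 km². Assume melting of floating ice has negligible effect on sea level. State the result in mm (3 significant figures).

≈ 183 mm

Koren: 6.34×10^11 m³ × (903/1001) = 5.719×10^11 m³ of water.
Thuris: ice volume = 9.09×10^4 km² × 784 m = 7.127×10^4 km³; 7.127×10^4 × (903/1001) = 6.429×10^4 km³ of water.
The Brenard ice shelf is floating and already displaces its own weight of water, so its melt adds essentially nothing to sea level.
Total added water ≈ 6.486×10^13 m³ over 3.54×10^14 m² → Δh = 0.183 m = 183 mm.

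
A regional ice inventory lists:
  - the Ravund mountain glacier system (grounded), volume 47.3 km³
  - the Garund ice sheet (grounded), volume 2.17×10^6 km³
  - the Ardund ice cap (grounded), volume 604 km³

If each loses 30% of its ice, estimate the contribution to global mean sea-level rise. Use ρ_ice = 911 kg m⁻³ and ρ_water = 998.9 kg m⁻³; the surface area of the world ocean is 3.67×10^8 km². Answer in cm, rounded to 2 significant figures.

Ravund: 0.3 × 47.3 km³ × (911/998.9) = 12.94 km³ of water.
Garund: 0.3 × 2.17×10^6 km³ × (911/998.9) = 5.937×10^5 km³ of water.
Ardund: 0.3 × 604 km³ × (911/998.9) = 165.3 km³ of water.
Total added water ≈ 5.939×10^14 m³ over 3.67×10^14 m² → Δh = 1.62 m = 160 cm.

≈ 160 cm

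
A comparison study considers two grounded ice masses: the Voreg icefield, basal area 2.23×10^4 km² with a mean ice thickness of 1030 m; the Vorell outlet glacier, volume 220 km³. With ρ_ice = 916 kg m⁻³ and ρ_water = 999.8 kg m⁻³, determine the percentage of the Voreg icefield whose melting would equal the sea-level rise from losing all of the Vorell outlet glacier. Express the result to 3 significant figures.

Equal sea-level rise means equal mass of meltwater, i.e. equal mass of ice lost.
Ice mass of Vorell: 2.015×10^14 kg; ice mass of Voreg: 2.104×10^16 kg.
Fraction required = 2.015×10^14 / 2.104×10^16 = 9.58×10^-3 → 0.958 %.

≈ 0.958 %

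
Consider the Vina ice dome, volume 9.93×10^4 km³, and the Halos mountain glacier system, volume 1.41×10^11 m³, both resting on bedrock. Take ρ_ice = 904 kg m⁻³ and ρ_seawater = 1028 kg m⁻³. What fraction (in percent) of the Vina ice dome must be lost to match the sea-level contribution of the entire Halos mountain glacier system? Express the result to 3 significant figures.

≈ 0.142 %

Equal sea-level rise means equal mass of meltwater, i.e. equal mass of ice lost.
Ice mass of Halos: 1.275×10^14 kg; ice mass of Vina: 8.977×10^16 kg.
Fraction required = 1.275×10^14 / 8.977×10^16 = 1.42×10^-3 → 0.142 %.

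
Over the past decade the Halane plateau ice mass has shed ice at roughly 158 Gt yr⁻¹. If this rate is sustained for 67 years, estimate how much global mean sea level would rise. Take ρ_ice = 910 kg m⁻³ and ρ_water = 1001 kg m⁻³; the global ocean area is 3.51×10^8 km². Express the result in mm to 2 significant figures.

Total mass lost = 158 Gt/yr × 67 yr = 1.059×10^4 Gt = 1.059×10^16 kg.
ρ_w = 1001 kg m⁻³, so water volume = 1.059×10^16 / 1001 = 1.058×10^13 m³.
Δh = 1.058×10^13 / 3.51×10^14 = 0.0301 m = 30 mm.

≈ 30 mm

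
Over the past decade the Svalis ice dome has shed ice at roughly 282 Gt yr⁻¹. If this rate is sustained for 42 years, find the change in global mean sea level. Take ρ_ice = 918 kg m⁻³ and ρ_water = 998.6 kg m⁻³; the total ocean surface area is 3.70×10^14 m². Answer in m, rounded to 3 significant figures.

≈ 0.0321 m

Total mass lost = 282 Gt/yr × 42 yr = 1.184×10^4 Gt = 1.184×10^16 kg.
ρ_w = 998.6 kg m⁻³, so water volume = 1.184×10^16 / 998.6 = 1.186×10^13 m³.
Δh = 1.186×10^13 / 3.70×10^14 = 0.0321 m.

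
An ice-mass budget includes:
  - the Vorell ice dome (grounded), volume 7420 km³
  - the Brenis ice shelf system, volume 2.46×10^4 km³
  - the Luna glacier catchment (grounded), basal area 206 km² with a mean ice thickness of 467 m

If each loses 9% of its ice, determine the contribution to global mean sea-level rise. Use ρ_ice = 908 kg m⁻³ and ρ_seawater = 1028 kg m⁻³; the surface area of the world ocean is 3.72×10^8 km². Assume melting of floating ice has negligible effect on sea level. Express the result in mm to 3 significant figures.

≈ 1.61 mm

Vorell: 0.09 × 7420 km³ × (908/1028) = 589.8 km³ of water.
The Brenis ice shelf system is floating and already displaces its own weight of water, so its melt adds essentially nothing to sea level.
Luna: ice volume = 206 km² × 467 m = 96.20 km³; 0.09 × 96.20 × (908/1028) = 7.647 km³ of water.
Total added water ≈ 5.975×10^11 m³ over 3.72×10^14 m² → Δh = 1.61×10^-3 m = 1.61 mm.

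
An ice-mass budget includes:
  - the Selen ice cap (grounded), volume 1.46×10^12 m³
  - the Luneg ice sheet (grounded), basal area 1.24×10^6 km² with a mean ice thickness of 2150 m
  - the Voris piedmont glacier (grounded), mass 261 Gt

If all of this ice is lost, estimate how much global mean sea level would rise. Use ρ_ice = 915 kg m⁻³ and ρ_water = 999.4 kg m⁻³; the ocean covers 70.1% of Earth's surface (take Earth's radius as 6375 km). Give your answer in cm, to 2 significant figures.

Selen: 1.46×10^12 m³ × (915/999.4) = 1.337×10^12 m³ of water.
Luneg: ice volume = 1.24×10^6 km² × 2150 m = 2.666×10^6 km³; 2.666×10^6 × (915/999.4) = 2.441×10^6 km³ of water.
Voris: 261 Gt = 2.610×10^14 kg; dividing by ρ_w = 999.4 kg m⁻³ gives 2.612×10^11 m³ of water.
Total added water ≈ 2.442×10^15 m³ over 3.58×10^14 m² → Δh = 6.82 m = 680 cm.

≈ 680 cm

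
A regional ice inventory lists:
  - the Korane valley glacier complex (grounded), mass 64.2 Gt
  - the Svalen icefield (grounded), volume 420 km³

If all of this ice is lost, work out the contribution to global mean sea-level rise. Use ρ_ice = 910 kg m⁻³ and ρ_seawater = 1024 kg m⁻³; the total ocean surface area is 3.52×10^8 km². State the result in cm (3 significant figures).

≈ 0.124 cm

Korane: 64.2 Gt = 6.420×10^13 kg; dividing by ρ_w = 1024 kg m⁻³ gives 6.270×10^10 m³ of water.
Svalen: 420 km³ × (910/1024) = 373.2 km³ of water.
Total added water ≈ 4.359×10^11 m³ over 3.52×10^14 m² → Δh = 1.24×10^-3 m = 0.124 cm.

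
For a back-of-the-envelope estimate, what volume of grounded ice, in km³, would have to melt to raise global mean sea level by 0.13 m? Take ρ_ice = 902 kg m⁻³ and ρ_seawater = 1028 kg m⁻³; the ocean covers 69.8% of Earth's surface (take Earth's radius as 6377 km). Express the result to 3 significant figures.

≈ 5.28×10^4 km³

Required water volume = Δh × A = 0.13 m × 3.57×10^14 m² = 4.637×10^13 m³ = 4.637×10^4 km³.
Ice volume = water volume × ρ_w/ρ_ice = 4.637×10^4 × 1028/902 = 5.28×10^4 km³.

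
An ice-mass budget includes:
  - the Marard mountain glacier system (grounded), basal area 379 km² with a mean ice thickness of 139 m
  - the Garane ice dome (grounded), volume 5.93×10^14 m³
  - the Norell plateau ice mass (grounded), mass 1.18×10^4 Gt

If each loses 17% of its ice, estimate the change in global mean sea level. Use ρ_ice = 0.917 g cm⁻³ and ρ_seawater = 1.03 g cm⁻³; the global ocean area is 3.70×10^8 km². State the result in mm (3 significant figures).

Marard: ice volume = 379 km² × 139 m = 52.68 km³; 0.17 × 52.68 × (917/1030) = 7.973 km³ of water.
Garane: 0.17 × 5.93×10^14 m³ × (917/1030) = 8.975×10^13 m³ of water.
Norell: 0.17 × 1.18×10^4 Gt = 2.006×10^15 kg; dividing by ρ_w = 1.03 g cm⁻³ = 1030 kg m⁻³ gives 1.948×10^12 m³ of water.
Total added water ≈ 9.171×10^13 m³ over 3.70×10^14 m² → Δh = 0.248 m = 248 mm.

≈ 248 mm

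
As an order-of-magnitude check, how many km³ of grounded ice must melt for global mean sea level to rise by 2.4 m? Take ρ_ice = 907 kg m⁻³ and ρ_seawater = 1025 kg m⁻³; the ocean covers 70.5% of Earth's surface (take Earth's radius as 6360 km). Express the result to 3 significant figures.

≈ 9.72×10^5 km³

Required water volume = Δh × A = 2.4 m × 3.58×10^14 m² = 8.601×10^14 m³ = 8.601×10^5 km³.
Ice volume = water volume × ρ_w/ρ_ice = 8.601×10^5 × 1025/907 = 9.72×10^5 km³.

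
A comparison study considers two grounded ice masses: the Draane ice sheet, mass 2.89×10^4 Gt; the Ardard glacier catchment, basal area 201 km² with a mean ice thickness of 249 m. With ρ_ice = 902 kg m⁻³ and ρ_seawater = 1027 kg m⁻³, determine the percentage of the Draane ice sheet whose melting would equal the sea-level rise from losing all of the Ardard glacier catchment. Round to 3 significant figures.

Equal sea-level rise means equal mass of meltwater, i.e. equal mass of ice lost.
Ice mass of Ardard: 4.514×10^13 kg; ice mass of Draane: 2.890×10^16 kg.
Fraction required = 4.514×10^13 / 2.890×10^16 = 1.56×10^-3 → 0.156 %.

≈ 0.156 %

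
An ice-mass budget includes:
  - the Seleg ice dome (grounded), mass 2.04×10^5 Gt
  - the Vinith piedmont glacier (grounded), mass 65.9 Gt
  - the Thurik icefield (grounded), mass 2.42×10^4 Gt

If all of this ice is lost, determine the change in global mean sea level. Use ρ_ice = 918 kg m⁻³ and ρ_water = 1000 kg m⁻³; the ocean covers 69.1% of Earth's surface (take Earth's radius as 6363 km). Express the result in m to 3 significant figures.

Seleg: 2.04×10^5 Gt = 2.040×10^17 kg; dividing by ρ_w = 1000 kg m⁻³ gives 2.040×10^14 m³ of water.
Vinith: 65.9 Gt = 6.590×10^13 kg; dividing by ρ_w = 1000 kg m⁻³ gives 6.590×10^10 m³ of water.
Thurik: 2.42×10^4 Gt = 2.420×10^16 kg; dividing by ρ_w = 1000 kg m⁻³ gives 2.420×10^13 m³ of water.
Total added water ≈ 2.283×10^14 m³ over 3.52×10^14 m² → Δh = 0.649 m.

≈ 0.649 m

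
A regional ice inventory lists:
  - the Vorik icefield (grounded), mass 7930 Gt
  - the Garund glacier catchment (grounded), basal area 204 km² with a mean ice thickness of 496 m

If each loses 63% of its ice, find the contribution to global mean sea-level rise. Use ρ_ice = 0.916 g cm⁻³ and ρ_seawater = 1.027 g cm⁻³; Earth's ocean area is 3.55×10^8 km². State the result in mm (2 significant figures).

≈ 14 mm

Vorik: 0.63 × 7930 Gt = 4.996×10^15 kg; dividing by ρ_w = 1.027 g cm⁻³ = 1027 kg m⁻³ gives 4.865×10^12 m³ of water.
Garund: ice volume = 204 km² × 496 m = 101.2 km³; 0.63 × 101.2 × (916/1027) = 56.86 km³ of water.
Total added water ≈ 4.921×10^12 m³ over 3.55×10^14 m² → Δh = 0.0139 m = 14 mm.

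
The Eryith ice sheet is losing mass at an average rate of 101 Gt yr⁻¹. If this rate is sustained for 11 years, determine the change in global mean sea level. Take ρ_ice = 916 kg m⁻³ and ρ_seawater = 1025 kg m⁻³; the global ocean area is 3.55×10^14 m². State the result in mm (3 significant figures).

≈ 3.05 mm

Total mass lost = 101 Gt/yr × 11 yr = 1111 Gt = 1.111×10^15 kg.
ρ_w = 1025 kg m⁻³, so water volume = 1.111×10^15 / 1025 = 1.084×10^12 m³.
Δh = 1.084×10^12 / 3.55×10^14 = 3.05×10^-3 m = 3.05 mm.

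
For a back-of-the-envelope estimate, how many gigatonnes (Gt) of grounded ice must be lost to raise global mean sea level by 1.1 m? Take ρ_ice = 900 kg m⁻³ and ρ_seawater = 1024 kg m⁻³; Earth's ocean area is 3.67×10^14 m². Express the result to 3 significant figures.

Required water volume = Δh × A = 1.1 m × 3.67×10^14 m² = 4.037×10^14 m³.
ρ_w = 1024 kg m⁻³, so the mass of water = 4.037×10^14 m³ × 1024 kg m⁻³ = 4.134×10^17 kg = 4.13×10^5 Gt (and the same mass of ice, by conservation).

≈ 4.13×10^5 Gt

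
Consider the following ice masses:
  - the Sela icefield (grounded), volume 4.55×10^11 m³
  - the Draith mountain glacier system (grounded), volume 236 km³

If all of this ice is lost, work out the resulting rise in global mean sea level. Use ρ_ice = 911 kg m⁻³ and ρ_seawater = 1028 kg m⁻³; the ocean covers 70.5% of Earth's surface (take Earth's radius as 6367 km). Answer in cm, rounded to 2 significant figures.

Sela: 4.55×10^11 m³ × (911/1028) = 4.032×10^11 m³ of water.
Draith: 236 km³ × (911/1028) = 209.1 km³ of water.
Total added water ≈ 6.124×10^11 m³ over 3.59×10^14 m² → Δh = 1.71×10^-3 m = 0.17 cm.

≈ 0.17 cm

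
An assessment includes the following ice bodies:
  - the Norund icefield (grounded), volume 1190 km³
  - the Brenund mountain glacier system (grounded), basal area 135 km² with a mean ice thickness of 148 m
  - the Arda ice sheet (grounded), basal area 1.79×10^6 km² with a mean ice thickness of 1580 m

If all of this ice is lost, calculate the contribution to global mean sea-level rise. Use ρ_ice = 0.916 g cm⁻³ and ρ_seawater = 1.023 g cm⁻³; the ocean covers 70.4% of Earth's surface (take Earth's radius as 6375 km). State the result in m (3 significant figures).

Norund: 1190 km³ × (916/1023) = 1066 km³ of water.
Brenund: ice volume = 135 km² × 148 m = 19.98 km³; 19.98 × (916/1023) = 17.89 km³ of water.
Arda: ice volume = 1.79×10^6 km² × 1580 m = 2.828×10^6 km³; 2.828×10^6 × (916/1023) = 2.532×10^6 km³ of water.
Total added water ≈ 2.533×10^15 m³ over 3.60×10^14 m² → Δh = 7.05 m.

≈ 7.05 m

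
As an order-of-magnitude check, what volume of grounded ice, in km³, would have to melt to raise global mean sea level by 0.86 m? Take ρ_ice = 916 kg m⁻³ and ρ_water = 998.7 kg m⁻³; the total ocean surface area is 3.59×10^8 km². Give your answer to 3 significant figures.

Required water volume = Δh × A = 0.86 m × 3.59×10^14 m² = 3.087×10^14 m³ = 3.087×10^5 km³.
Ice volume = water volume × ρ_w/ρ_ice = 3.087×10^5 × 998.7/916 = 3.37×10^5 km³.

≈ 3.37×10^5 km³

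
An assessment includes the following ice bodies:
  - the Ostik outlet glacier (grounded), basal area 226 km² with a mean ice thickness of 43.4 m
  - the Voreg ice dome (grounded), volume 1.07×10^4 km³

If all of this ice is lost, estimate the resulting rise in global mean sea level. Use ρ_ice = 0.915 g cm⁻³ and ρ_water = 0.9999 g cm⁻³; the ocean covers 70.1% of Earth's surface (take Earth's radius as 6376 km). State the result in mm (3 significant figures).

≈ 27.4 mm

Ostik: ice volume = 226 km² × 43.4 m = 9.808 km³; 9.808 × (915/999.9) = 8.976 km³ of water.
Voreg: 1.07×10^4 km³ × (915/999.9) = 9791 km³ of water.
Total added water ≈ 9.800×10^12 m³ over 3.58×10^14 m² → Δh = 0.0274 m = 27.4 mm.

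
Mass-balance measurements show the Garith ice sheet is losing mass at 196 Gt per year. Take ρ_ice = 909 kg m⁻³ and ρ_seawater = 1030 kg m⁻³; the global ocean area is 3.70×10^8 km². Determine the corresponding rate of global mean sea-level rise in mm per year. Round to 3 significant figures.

ρ_w = 1030 kg m⁻³. Annual water volume added = 196 Gt / ρ_w = 1.960×10^14 kg / 1030 kg m⁻³ = 1.903×10^11 m³.
Δh per year = 1.903×10^11 / 3.70×10^14 = 5.14×10^-4 m = 0.514 mm.

≈ 0.514 mm/yr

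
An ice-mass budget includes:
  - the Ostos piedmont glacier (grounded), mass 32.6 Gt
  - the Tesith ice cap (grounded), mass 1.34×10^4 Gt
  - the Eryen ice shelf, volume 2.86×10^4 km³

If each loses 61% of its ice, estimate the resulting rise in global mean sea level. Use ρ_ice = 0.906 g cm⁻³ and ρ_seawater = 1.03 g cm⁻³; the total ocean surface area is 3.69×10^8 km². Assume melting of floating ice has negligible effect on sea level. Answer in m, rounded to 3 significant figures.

≈ 0.0216 m

Ostos: 0.61 × 32.6 Gt = 1.989×10^13 kg; dividing by ρ_w = 1.03 g cm⁻³ = 1030 kg m⁻³ gives 1.931×10^10 m³ of water.
Tesith: 0.61 × 1.34×10^4 Gt = 8.174×10^15 kg; dividing by ρ_w = 1030 kg m⁻³ gives 7.936×10^12 m³ of water.
The Eryen ice shelf is floating and already displaces its own weight of water, so its melt adds essentially nothing to sea level.
Total added water ≈ 7.955×10^12 m³ over 3.69×10^14 m² → Δh = 0.0216 m.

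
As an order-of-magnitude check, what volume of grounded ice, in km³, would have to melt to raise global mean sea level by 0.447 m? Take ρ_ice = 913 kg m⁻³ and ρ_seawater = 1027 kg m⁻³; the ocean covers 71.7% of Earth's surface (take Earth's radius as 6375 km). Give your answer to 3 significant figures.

Required water volume = Δh × A = 0.447 m × 3.66×10^14 m² = 1.637×10^14 m³ = 1.637×10^5 km³.
Ice volume = water volume × ρ_w/ρ_ice = 1.637×10^5 × 1027/913 = 1.84×10^5 km³.

≈ 1.84×10^5 km³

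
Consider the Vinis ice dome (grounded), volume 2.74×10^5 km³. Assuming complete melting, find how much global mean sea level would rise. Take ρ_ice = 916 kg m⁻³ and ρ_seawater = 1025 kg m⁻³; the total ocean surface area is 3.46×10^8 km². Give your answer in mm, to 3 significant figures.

Vinis: 2.74×10^5 km³ × (916/1025) = 2.449×10^5 km³ of water.
Spread over 3.46×10^14 m² of ocean, Δh = 2.449×10^14 / 3.46×10^14 = 0.708 m = 708 mm.

≈ 708 mm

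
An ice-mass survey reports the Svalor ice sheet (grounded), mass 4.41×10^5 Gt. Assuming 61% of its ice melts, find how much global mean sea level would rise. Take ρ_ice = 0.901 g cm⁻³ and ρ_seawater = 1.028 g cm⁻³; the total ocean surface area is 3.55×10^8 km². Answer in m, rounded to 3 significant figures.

Svalor: 0.61 × 4.41×10^5 Gt = 2.690×10^17 kg; dividing by ρ_w = 1.028 g cm⁻³ = 1028 kg m⁻³ gives 2.617×10^14 m³ of water.
Spread over 3.55×10^14 m² of ocean, Δh = 2.617×10^14 / 3.55×10^14 = 0.737 m.

≈ 0.737 m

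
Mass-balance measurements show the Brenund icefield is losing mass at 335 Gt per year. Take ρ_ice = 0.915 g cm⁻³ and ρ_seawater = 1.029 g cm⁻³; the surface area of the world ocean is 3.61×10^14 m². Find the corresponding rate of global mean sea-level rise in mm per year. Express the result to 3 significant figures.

ρ_w = 1.029 g cm⁻³ = 1029 kg m⁻³. Annual water volume added = 335 Gt / ρ_w = 3.350×10^14 kg / 1029 kg m⁻³ = 3.256×10^11 m³.
Δh per year = 3.256×10^11 / 3.61×10^14 = 9.02×10^-4 m = 0.902 mm.

≈ 0.902 mm/yr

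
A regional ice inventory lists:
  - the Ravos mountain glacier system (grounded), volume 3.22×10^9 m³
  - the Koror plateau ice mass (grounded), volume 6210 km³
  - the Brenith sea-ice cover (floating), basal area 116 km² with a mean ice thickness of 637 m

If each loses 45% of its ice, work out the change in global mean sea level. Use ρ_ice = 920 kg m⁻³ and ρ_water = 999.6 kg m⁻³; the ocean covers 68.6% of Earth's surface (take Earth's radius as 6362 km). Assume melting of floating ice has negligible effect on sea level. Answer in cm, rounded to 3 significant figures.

≈ 0.738 cm

Ravos: 0.45 × 3.22×10^9 m³ × (920/999.6) = 1.334×10^9 m³ of water.
Koror: 0.45 × 6210 km³ × (920/999.6) = 2572 km³ of water.
The Brenith sea-ice cover is floating and already displaces its own weight of water, so its melt adds essentially nothing to sea level.
Total added water ≈ 2.573×10^12 m³ over 3.49×10^14 m² → Δh = 7.38×10^-3 m = 0.738 cm.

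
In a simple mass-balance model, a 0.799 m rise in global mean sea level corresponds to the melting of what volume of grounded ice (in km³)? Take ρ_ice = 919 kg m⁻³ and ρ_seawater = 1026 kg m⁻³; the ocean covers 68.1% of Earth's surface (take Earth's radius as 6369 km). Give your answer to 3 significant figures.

≈ 3.10×10^5 km³

Required water volume = Δh × A = 0.799 m × 3.47×10^14 m² = 2.774×10^14 m³ = 2.774×10^5 km³.
Ice volume = water volume × ρ_w/ρ_ice = 2.774×10^5 × 1026/919 = 3.10×10^5 km³.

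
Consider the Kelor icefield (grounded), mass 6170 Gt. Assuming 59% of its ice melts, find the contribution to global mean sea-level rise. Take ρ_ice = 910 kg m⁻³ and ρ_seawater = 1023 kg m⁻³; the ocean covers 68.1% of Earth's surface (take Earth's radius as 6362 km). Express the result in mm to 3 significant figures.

Kelor: 0.59 × 6170 Gt = 3.640×10^15 kg; dividing by ρ_w = 1023 kg m⁻³ gives 3.558×10^12 m³ of water.
Spread over 3.46×10^14 m² of ocean, Δh = 3.558×10^12 / 3.46×10^14 = 0.0103 m = 10.3 mm.

≈ 10.3 mm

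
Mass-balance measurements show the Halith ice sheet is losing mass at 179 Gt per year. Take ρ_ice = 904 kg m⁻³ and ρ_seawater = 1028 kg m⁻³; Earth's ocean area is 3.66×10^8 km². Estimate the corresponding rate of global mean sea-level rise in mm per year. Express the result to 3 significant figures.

ρ_w = 1028 kg m⁻³. Annual water volume added = 179 Gt / ρ_w = 1.790×10^14 kg / 1028 kg m⁻³ = 1.741×10^11 m³.
Δh per year = 1.741×10^11 / 3.66×10^14 = 4.76×10^-4 m = 0.476 mm.

≈ 0.476 mm/yr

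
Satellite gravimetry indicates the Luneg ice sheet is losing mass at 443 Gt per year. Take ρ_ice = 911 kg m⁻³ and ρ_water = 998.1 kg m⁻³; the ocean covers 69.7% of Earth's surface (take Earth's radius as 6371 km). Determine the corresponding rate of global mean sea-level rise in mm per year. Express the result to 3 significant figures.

≈ 1.25 mm/yr

ρ_w = 998.1 kg m⁻³. Annual water volume added = 443 Gt / ρ_w = 4.430×10^14 kg / 998.1 kg m⁻³ = 4.438×10^11 m³.
Δh per year = 4.438×10^11 / 3.56×10^14 = 1.25×10^-3 m = 1.25 mm.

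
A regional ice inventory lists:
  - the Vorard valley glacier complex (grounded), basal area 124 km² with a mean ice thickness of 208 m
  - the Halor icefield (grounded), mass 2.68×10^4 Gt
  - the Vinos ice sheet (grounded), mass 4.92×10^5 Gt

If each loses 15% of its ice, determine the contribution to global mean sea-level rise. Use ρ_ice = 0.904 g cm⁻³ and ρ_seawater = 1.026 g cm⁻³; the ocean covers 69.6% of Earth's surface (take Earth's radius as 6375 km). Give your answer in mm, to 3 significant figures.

Vorard: ice volume = 124 km² × 208 m = 25.79 km³; 0.15 × 25.79 × (904/1026) = 3.409 km³ of water.
Halor: 0.15 × 2.68×10^4 Gt = 4.020×10^15 kg; dividing by ρ_w = 1.026 g cm⁻³ = 1026 kg m⁻³ gives 3.918×10^12 m³ of water.
Vinos: 0.15 × 4.92×10^5 Gt = 7.380×10^16 kg; dividing by ρ_w = 1026 kg m⁻³ gives 7.193×10^13 m³ of water.
Total added water ≈ 7.585×10^13 m³ over 3.55×10^14 m² → Δh = 0.213 m = 213 mm.

≈ 213 mm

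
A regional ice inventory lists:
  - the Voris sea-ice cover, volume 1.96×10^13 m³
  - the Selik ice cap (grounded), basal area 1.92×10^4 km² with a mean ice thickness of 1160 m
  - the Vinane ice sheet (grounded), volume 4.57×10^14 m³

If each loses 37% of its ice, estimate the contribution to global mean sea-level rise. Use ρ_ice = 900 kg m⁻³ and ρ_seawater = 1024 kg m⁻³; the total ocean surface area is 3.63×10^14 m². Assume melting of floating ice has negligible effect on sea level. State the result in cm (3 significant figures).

≈ 42.9 cm

The Voris sea-ice cover is floating and already displaces its own weight of water, so its melt adds essentially nothing to sea level.
Selik: ice volume = 1.92×10^4 km² × 1160 m = 2.227×10^4 km³; 0.37 × 2.227×10^4 × (900/1024) = 7243 km³ of water.
Vinane: 0.37 × 4.57×10^14 m³ × (900/1024) = 1.486×10^14 m³ of water.
Total added water ≈ 1.559×10^14 m³ over 3.63×10^14 m² → Δh = 0.429 m = 42.9 cm.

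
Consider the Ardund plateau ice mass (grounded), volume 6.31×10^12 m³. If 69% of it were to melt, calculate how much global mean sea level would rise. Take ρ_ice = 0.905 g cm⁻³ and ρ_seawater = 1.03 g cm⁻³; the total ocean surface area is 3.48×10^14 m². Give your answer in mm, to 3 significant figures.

Ardund: 0.69 × 6.31×10^12 m³ × (905/1030) = 3.826×10^12 m³ of water.
Spread over 3.48×10^14 m² of ocean, Δh = 3.826×10^12 / 3.48×10^14 = 0.0110 m = 11.0 mm.

≈ 11.0 mm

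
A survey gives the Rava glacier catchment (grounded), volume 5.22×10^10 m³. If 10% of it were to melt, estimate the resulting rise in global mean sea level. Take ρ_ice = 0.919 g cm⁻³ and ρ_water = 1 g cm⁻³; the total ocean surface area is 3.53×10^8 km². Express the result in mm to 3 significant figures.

Rava: 0.1 × 5.22×10^10 m³ × (919/1000) = 4.797×10^9 m³ of water.
Spread over 3.53×10^14 m² of ocean, Δh = 4.797×10^9 / 3.53×10^14 = 1.36×10^-5 m = 0.0136 mm.

≈ 0.0136 mm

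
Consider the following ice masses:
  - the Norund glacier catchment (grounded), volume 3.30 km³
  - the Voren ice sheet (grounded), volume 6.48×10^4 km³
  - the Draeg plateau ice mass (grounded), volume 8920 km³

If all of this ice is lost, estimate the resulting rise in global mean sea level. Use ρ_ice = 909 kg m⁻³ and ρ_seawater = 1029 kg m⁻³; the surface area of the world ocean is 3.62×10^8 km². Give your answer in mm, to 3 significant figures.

≈ 180 mm

Norund: 3.30 km³ × (909/1029) = 2.915 km³ of water.
Voren: 6.48×10^4 km³ × (909/1029) = 5.724×10^4 km³ of water.
Draeg: 8920 km³ × (909/1029) = 7880 km³ of water.
Total added water ≈ 6.513×10^13 m³ over 3.62×10^14 m² → Δh = 0.180 m = 180 mm.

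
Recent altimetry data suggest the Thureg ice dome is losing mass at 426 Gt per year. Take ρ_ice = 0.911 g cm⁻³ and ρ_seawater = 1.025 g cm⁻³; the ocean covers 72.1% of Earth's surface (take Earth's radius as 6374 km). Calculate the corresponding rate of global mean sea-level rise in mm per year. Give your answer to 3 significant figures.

ρ_w = 1.025 g cm⁻³ = 1025 kg m⁻³. Annual water volume added = 426 Gt / ρ_w = 4.260×10^14 kg / 1025 kg m⁻³ = 4.156×10^11 m³.
Δh per year = 4.156×10^11 / 3.68×10^14 = 1.13×10^-3 m = 1.13 mm.

≈ 1.13 mm/yr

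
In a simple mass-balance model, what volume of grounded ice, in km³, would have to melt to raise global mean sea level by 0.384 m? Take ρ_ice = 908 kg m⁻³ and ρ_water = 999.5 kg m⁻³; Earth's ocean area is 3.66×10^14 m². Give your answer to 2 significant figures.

Required water volume = Δh × A = 0.384 m × 3.66×10^14 m² = 1.405×10^14 m³ = 1.405×10^5 km³.
Ice volume = water volume × ρ_w/ρ_ice = 1.405×10^5 × 999.5/908 = 1.5×10^5 km³.

≈ 1.5×10^5 km³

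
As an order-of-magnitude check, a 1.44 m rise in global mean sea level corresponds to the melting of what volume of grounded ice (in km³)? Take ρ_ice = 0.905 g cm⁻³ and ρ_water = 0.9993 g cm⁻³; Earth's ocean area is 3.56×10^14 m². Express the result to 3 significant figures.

Required water volume = Δh × A = 1.44 m × 3.56×10^14 m² = 5.126×10^14 m³ = 5.126×10^5 km³.
Ice volume = water volume × ρ_w/ρ_ice = 5.126×10^5 × 999.3/905 = 5.66×10^5 km³.

≈ 5.66×10^5 km³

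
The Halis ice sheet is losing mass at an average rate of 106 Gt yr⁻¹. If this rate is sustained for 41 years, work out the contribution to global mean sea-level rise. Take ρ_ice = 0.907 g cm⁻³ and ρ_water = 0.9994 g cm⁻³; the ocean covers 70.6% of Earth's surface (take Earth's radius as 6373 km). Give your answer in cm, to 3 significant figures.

Total mass lost = 106 Gt/yr × 41 yr = 4346 Gt = 4.346×10^15 kg.
ρ_w = 0.9994 g cm⁻³ = 999.4 kg m⁻³, so water volume = 4.346×10^15 / 999.4 = 4.349×10^12 m³.
Δh = 4.349×10^12 / 3.60×10^14 = 0.0121 m = 1.21 cm.

≈ 1.21 cm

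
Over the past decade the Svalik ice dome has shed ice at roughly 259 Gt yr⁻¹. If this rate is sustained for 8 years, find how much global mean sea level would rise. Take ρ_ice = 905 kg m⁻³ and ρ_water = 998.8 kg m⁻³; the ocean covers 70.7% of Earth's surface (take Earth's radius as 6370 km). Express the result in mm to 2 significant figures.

Total mass lost = 259 Gt/yr × 8 yr = 2072 Gt = 2.072×10^15 kg.
ρ_w = 998.8 kg m⁻³, so water volume = 2.072×10^15 / 998.8 = 2.074×10^12 m³.
Δh = 2.074×10^12 / 3.61×10^14 = 5.75×10^-3 m = 5.8 mm.

≈ 5.8 mm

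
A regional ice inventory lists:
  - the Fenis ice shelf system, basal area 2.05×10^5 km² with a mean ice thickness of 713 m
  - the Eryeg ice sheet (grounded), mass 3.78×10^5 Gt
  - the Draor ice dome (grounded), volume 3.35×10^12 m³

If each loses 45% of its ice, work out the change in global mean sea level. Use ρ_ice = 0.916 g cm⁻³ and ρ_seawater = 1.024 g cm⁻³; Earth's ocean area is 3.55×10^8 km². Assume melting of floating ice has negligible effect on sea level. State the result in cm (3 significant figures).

The Fenis ice shelf system is floating and already displaces its own weight of water, so its melt adds essentially nothing to sea level.
Eryeg: 0.45 × 3.78×10^5 Gt = 1.701×10^17 kg; dividing by ρ_w = 1.024 g cm⁻³ = 1024 kg m⁻³ gives 1.661×10^14 m³ of water.
Draor: 0.45 × 3.35×10^12 m³ × (916/1024) = 1.349×10^12 m³ of water.
Total added water ≈ 1.675×10^14 m³ over 3.55×10^14 m² → Δh = 0.472 m = 47.2 cm.

≈ 47.2 cm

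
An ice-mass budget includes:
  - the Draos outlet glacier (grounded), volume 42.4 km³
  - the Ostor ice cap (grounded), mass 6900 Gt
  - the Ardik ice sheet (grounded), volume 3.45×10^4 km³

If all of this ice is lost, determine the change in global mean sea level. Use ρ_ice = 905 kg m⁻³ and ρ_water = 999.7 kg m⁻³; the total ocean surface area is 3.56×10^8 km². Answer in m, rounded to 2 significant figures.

Draos: 42.4 km³ × (905/999.7) = 38.38 km³ of water.
Ostor: 6900 Gt = 6.900×10^15 kg; dividing by ρ_w = 999.7 kg m⁻³ gives 6.902×10^12 m³ of water.
Ardik: 3.45×10^4 km³ × (905/999.7) = 3.123×10^4 km³ of water.
Total added water ≈ 3.817×10^13 m³ over 3.56×10^14 m² → Δh = 0.107 m.

≈ 0.11 m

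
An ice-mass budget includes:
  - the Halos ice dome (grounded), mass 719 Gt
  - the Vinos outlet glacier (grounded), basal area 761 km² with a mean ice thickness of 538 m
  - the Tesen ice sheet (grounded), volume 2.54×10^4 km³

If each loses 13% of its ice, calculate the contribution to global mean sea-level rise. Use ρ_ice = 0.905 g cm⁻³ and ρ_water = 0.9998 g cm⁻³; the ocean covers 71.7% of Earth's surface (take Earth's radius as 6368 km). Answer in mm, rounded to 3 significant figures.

Halos: 0.13 × 719 Gt = 9.347×10^13 kg; dividing by ρ_w = 0.9998 g cm⁻³ = 999.8 kg m⁻³ gives 9.349×10^10 m³ of water.
Vinos: ice volume = 761 km² × 538 m = 409.4 km³; 0.13 × 409.4 × (905/999.8) = 48.18 km³ of water.
Tesen: 0.13 × 2.54×10^4 km³ × (905/999.8) = 2989 km³ of water.
Total added water ≈ 3.131×10^12 m³ over 3.65×10^14 m² → Δh = 8.57×10^-3 m = 8.57 mm.

≈ 8.57 mm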